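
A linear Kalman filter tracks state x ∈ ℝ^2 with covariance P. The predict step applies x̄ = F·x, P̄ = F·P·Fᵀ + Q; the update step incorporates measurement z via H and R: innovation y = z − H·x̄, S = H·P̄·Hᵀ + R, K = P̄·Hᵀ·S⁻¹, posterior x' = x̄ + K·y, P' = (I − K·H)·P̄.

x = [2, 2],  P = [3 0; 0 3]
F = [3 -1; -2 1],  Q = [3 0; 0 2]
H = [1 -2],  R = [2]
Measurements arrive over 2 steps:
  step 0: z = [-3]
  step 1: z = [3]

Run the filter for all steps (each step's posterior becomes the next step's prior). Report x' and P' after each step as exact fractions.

step 0: x̄ = F·x = [4, -2]
step 0: P̄ = F·P·Fᵀ + Q = [33 -21; -21 17]
step 0: y = z − H·x̄ = [-11]
step 0: S = H·P̄·Hᵀ + R = [187]
step 0: K = P̄·Hᵀ·S⁻¹ = [75/187; -5/17]
step 0: x' = x̄ + K·y = [-7/17, 21/17]
step 0: P' = (I − K·H)·P̄ = [546/187 18/17; 18/17 14/17]
step 1: x̄ = F·x = [-42/17, 35/17]
step 1: P̄ = F·P·Fᵀ + Q = [4441/187 -2440/187; -2440/187 1920/187]
step 1: y = z − H·x̄ = [163/17]
step 1: S = H·P̄·Hᵀ + R = [22255/187]
step 1: K = P̄·Hᵀ·S⁻¹ = [9321/22255; -1256/4451]
step 1: x' = x̄ + K·y = [34389/22255, -2879/4451]
step 1: P' = (I − K·H)·P̄ = [63922/22255 4528/4451; 4528/4451 3520/4451]

step 0: x' = [-7/17, 21/17], P' = [546/187 18/17; 18/17 14/17]
step 1: x' = [34389/22255, -2879/4451], P' = [63922/22255 4528/4451; 4528/4451 3520/4451]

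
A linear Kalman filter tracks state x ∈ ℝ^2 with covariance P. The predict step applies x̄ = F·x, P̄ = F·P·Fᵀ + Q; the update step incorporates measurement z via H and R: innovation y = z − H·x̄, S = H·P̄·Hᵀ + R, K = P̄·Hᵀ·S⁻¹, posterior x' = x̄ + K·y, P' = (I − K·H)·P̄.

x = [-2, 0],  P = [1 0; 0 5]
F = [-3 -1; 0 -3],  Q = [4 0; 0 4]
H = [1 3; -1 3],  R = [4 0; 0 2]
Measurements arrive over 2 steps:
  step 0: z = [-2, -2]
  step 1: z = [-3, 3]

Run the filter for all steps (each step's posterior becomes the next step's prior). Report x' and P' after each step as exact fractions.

step 0: x' = [7458/13117, -8124/13117], P' = [17811/13117 2031/13117; 2031/13117 2167/13117]
step 1: x' = [-13730190/4823369, 1496277/24116845], P' = [6658240/4823369 739440/4823369; 739440/4823369 3885964/24116845]

step 0: x̄ = F·x = [6, 0]
step 0: P̄ = F·P·Fᵀ + Q = [18 15; 15 49]
step 0: y = z − H·x̄ = [-8, 4]
step 0: S = H·P̄·Hᵀ + R = [553 423; 423 371]
step 0: K = P̄·Hᵀ·S⁻¹ = [5976/13117 -5859/13117; 2133/13117 2235/13117]
step 0: x' = x̄ + K·y = [7458/13117, -8124/13117]
step 0: P' = (I − K·H)·P̄ = [17811/13117 2031/13117; 2031/13117 2167/13117]
step 1: x̄ = F·x = [-14250/13117, 24372/13117]
step 1: P̄ = F·P·Fᵀ + Q = [227120/13117 24780/13117; 24780/13117 71971/13117]
step 1: y = z − H·x̄ = [-98217/13117, -48015/13117]
step 1: S = H·P̄·Hᵀ + R = [1076007/13117 420619/13117; 420619/13117 752413/13117]
step 1: K = P̄·Hᵀ·S⁻¹ = [2219140/4823369 -2219960/4823369; 3838773/24116845 3980346/24116845]
step 1: x' = x̄ + K·y = [-13730190/4823369, 1496277/24116845]
step 1: P' = (I − K·H)·P̄ = [6658240/4823369 739440/4823369; 739440/4823369 3885964/24116845]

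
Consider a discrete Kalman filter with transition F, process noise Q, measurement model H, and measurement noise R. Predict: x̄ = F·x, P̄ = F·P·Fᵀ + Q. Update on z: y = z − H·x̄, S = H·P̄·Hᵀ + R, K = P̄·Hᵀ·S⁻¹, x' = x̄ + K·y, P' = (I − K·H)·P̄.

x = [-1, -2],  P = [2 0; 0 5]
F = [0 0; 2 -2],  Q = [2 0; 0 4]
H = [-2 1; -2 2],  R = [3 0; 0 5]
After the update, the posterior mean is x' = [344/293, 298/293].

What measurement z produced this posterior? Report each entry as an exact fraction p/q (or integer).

z = [-3, 1]

x̄ = F·x = [0, 2]
P̄ = F·P·Fᵀ + Q = [2 0; 0 32]
S = H·P̄·Hᵀ + R = [43 72; 72 141]
K = P̄·Hᵀ·S⁻¹ = [-92/293 116/879; -32/293 448/879]
x' − x̄ = [344/293, -288/293] = K·y
y = (KᵀK)⁻¹·Kᵀ·(x' − x̄) = [-5, -3]
z = y + H·x̄ = [-5, -3] + [2, 4] = [-3, 1]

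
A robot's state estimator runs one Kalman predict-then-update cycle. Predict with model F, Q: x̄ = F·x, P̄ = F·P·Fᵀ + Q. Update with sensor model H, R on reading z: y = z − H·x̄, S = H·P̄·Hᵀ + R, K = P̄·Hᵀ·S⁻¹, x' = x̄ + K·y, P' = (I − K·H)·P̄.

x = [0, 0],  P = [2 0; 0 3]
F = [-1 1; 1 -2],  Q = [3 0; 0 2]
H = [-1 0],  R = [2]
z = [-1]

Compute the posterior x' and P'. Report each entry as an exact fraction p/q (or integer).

x' = [4/5, -4/5]
P' = [8/5 -8/5; -8/5 48/5]

x̄ = F·x = [0, 0]
P̄ = F·P·Fᵀ + Q = [8 -8; -8 16]
y = z − H·x̄ = [-1]
S = H·P̄·Hᵀ + R = [10]
K = P̄·Hᵀ·S⁻¹ = [-4/5; 4/5]
x' = x̄ + K·y = [4/5, -4/5]
P' = (I − K·H)·P̄ = [8/5 -8/5; -8/5 48/5]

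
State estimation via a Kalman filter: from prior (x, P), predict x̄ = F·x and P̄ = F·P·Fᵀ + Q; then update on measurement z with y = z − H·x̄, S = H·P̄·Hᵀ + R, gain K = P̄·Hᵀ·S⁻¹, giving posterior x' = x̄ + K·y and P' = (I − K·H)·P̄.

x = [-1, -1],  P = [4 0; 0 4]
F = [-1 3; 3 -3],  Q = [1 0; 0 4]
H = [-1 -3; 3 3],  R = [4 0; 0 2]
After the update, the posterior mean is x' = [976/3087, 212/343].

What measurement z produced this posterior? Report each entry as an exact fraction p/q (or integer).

z = [-2, 3]

x̄ = F·x = [-2, 0]
P̄ = F·P·Fᵀ + Q = [41 -48; -48 76]
S = H·P̄·Hᵀ + R = [441 -231; -231 191]
K = P̄·Hᵀ·S⁻¹ = [7411/15435 346/735; -832/1715 -36/245]
x' − x̄ = [7150/3087, 212/343] = K·y
y = (KᵀK)⁻¹·Kᵀ·(x' − x̄) = [-4, 9]
z = y + H·x̄ = [-4, 9] + [2, -6] = [-2, 3]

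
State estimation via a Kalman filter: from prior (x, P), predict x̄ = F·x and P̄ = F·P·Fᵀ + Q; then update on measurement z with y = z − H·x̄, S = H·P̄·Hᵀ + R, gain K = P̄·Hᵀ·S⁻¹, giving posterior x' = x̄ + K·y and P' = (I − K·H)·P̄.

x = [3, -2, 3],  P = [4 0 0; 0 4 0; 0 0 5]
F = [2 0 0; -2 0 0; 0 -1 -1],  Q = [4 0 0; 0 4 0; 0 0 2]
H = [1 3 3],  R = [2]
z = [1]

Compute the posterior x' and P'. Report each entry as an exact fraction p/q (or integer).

x' = [782/205, -526/205, 323/205]
P' = [3316/205 -2048/205 924/205; -2048/205 2164/205 -1452/205; 924/205 -1452/205 1166/205]

x̄ = F·x = [6, -6, -1]
P̄ = F·P·Fᵀ + Q = [20 -16 0; -16 20 0; 0 0 11]
y = z − H·x̄ = [16]
S = H·P̄·Hᵀ + R = [205]
K = P̄·Hᵀ·S⁻¹ = [-28/205; 44/205; 33/205]
x' = x̄ + K·y = [782/205, -526/205, 323/205]
P' = (I − K·H)·P̄ = [3316/205 -2048/205 924/205; -2048/205 2164/205 -1452/205; 924/205 -1452/205 1166/205]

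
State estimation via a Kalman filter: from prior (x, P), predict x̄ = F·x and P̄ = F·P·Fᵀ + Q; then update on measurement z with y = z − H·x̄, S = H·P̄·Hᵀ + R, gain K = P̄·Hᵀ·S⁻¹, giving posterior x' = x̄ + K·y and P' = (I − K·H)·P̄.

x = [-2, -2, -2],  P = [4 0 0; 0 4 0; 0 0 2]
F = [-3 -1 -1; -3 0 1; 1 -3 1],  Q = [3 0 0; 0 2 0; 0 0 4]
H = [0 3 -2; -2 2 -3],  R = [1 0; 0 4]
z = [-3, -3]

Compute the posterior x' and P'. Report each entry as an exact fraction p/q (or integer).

x' = [191042/99337, -28109/14191, -149367/99337]
P' = [379305/99337 -33934/14191 -373466/99337; -33934/14191 33610/14191 48156/14191; -373466/99337 48156/14191 506680/99337]

x̄ = F·x = [10, 4, 2]
P̄ = F·P·Fᵀ + Q = [45 34 -2; 34 40 -10; -2 -10 46]
y = z − H·x̄ = [-11, 15]
S = H·P̄·Hᵀ + R = [665 434; 434 582]
K = P̄·Hᵀ·S⁻¹ = [34318/99337 -4046/14191; 4518/14191 -2345/14191; -2084/99337 -3533/14191]
x' = x̄ + K·y = [191042/99337, -28109/14191, -149367/99337]
P' = (I − K·H)·P̄ = [379305/99337 -33934/14191 -373466/99337; -33934/14191 33610/14191 48156/14191; -373466/99337 48156/14191 506680/99337]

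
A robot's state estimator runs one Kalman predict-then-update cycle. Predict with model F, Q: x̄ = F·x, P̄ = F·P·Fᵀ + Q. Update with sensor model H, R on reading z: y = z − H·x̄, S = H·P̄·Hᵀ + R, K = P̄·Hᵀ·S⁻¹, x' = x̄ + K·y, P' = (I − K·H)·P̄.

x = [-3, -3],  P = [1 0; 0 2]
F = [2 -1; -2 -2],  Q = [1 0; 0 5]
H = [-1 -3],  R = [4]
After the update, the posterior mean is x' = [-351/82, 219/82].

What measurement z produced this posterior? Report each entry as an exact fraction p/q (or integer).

x̄ = F·x = [-3, 12]
P̄ = F·P·Fᵀ + Q = [7 0; 0 17]
S = H·P̄·Hᵀ + R = [164]
K = P̄·Hᵀ·S⁻¹ = [-7/164; -51/164]
x' − x̄ = [-105/82, -765/82] = K·y
y = (KᵀK)⁻¹·Kᵀ·(x' − x̄) = [30]
z = y + H·x̄ = [30] + [-33] = [-3]

z = [-3]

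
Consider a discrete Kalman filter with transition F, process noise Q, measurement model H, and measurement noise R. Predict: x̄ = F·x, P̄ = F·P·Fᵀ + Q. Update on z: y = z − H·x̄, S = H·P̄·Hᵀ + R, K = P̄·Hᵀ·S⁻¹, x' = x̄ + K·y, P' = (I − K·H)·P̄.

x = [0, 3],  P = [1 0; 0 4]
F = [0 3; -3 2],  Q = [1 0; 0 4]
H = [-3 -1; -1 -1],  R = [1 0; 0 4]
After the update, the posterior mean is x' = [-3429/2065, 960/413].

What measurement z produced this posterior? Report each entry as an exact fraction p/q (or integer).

x̄ = F·x = [9, 6]
P̄ = F·P·Fᵀ + Q = [37 24; 24 29]
S = H·P̄·Hᵀ + R = [507 236; 236 118]
K = P̄·Hᵀ·S⁻¹ = [-13/35 933/4130; 1/7 -607/826]
x' − x̄ = [-22014/2065, -1518/413] = K·y
y = (KᵀK)⁻¹·Kᵀ·(x' − x̄) = [36, 12]
z = y + H·x̄ = [36, 12] + [-33, -15] = [3, -3]

z = [3, -3]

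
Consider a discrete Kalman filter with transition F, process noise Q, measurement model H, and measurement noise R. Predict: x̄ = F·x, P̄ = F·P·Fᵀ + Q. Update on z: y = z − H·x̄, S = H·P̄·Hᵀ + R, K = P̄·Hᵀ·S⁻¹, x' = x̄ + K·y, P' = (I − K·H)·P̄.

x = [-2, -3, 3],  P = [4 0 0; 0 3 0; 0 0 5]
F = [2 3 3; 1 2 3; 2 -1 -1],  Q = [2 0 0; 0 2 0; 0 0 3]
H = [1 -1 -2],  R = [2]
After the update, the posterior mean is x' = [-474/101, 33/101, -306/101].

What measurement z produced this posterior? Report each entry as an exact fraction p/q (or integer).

z = [1]

x̄ = F·x = [-4, 1, -4]
P̄ = F·P·Fᵀ + Q = [90 71 -8; 71 63 -13; -8 -13 27]
S = H·P̄·Hᵀ + R = [101]
K = P̄·Hᵀ·S⁻¹ = [35/101; 34/101; -49/101]
x' − x̄ = [-70/101, -68/101, 98/101] = K·y
y = (KᵀK)⁻¹·Kᵀ·(x' − x̄) = [-2]
z = y + H·x̄ = [-2] + [3] = [1]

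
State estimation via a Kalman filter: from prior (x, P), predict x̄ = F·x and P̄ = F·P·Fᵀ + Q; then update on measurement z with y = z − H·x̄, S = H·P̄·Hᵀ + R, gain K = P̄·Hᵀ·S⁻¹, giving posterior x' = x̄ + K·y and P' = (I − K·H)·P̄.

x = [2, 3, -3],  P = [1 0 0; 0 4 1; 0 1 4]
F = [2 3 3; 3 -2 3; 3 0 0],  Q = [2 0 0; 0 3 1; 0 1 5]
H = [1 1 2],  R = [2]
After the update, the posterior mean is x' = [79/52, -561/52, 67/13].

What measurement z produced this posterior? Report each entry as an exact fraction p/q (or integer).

z = [1]

x̄ = F·x = [4, -9, 6]
P̄ = F·P·Fᵀ + Q = [96 21 6; 21 52 10; 6 10 14]
S = H·P̄·Hᵀ + R = [312]
K = P̄·Hᵀ·S⁻¹ = [43/104; 31/104; 11/78]
x' − x̄ = [-129/52, -93/52, -11/13] = K·y
y = (KᵀK)⁻¹·Kᵀ·(x' − x̄) = [-6]
z = y + H·x̄ = [-6] + [7] = [1]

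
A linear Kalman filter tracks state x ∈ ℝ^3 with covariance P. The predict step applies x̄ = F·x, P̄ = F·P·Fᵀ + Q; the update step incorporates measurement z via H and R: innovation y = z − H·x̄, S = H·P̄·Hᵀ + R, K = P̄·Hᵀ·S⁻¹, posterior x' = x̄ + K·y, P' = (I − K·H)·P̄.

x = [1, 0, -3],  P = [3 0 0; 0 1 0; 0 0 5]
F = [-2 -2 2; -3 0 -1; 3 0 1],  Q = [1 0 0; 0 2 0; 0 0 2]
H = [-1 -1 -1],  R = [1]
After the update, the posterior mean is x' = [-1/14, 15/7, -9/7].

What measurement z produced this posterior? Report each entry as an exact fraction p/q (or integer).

z = [-1]

x̄ = F·x = [-8, 0, 0]
P̄ = F·P·Fᵀ + Q = [37 8 -8; 8 34 -32; -8 -32 34]
S = H·P̄·Hᵀ + R = [42]
K = P̄·Hᵀ·S⁻¹ = [-37/42; -5/21; 1/7]
x' − x̄ = [111/14, 15/7, -9/7] = K·y
y = (KᵀK)⁻¹·Kᵀ·(x' − x̄) = [-9]
z = y + H·x̄ = [-9] + [8] = [-1]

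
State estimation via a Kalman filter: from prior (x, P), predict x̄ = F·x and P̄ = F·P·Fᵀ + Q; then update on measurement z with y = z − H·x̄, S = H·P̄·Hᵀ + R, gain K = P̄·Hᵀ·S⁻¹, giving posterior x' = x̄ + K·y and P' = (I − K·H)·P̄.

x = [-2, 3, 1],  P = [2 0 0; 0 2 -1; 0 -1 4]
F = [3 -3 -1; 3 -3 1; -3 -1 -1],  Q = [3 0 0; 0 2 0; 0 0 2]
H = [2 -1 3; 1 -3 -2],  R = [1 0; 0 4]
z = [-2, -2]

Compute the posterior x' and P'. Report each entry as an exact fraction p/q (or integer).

x̄ = F·x = [-16, -14, 2]
P̄ = F·P·Fᵀ + Q = [37 32 -12; 32 48 -18; -12 -18 24]
y = z − H·x̄ = [10, -24]
S = H·P̄·Hᵀ + R = [249 -12; -12 209]
K = P̄·Hᵀ·S⁻¹ = [278/17299 -2881/17299; -8854/51897 -6460/17299; 4574/17299 -234/17299]
x' = x̄ + K·y = [-204860/17299, -349978/51897, 85954/17299]
P' = (I − K·H)·P̄ = [537560/17299 345176/17299 -243222/17299; 345176/17299 681724/51897 -155354/17299; -243222/17299 -155354/17299 111888/17299]

x' = [-204860/17299, -349978/51897, 85954/17299]
P' = [537560/17299 345176/17299 -243222/17299; 345176/17299 681724/51897 -155354/17299; -243222/17299 -155354/17299 111888/17299]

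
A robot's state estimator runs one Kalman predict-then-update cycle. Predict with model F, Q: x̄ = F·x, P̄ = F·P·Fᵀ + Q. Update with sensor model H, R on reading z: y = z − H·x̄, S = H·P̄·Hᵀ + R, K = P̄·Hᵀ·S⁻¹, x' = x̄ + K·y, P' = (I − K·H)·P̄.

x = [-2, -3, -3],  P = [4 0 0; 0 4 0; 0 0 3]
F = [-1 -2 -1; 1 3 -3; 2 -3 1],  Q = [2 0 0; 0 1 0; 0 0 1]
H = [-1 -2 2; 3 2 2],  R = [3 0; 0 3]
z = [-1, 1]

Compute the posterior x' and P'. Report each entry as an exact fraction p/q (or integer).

x̄ = F·x = [11, -2, 2]
P̄ = F·P·Fᵀ + Q = [25 -19 13; -19 68 -37; 13 -37 56]
y = z − H·x̄ = [2, -32]
S = H·P̄·Hᵀ + R = [692 81; 81 356]
K = P̄·Hᵀ·S⁻¹ = [8781/239791 40437/239791; -68401/239791 18931/239791; 55351/239791 39271/239791]
x' = x̄ + K·y = [1361279/239791, -1222176/239791, -666388/239791]
P' = (I − K·H)·P̄ = [3104785/239791 -3081043/239791 -1515479/239791; -3081043/239791 3146542/239791 1503419/239791; -1515479/239791 1503419/239791 828706/239791]

x' = [1361279/239791, -1222176/239791, -666388/239791]
P' = [3104785/239791 -3081043/239791 -1515479/239791; -3081043/239791 3146542/239791 1503419/239791; -1515479/239791 1503419/239791 828706/239791]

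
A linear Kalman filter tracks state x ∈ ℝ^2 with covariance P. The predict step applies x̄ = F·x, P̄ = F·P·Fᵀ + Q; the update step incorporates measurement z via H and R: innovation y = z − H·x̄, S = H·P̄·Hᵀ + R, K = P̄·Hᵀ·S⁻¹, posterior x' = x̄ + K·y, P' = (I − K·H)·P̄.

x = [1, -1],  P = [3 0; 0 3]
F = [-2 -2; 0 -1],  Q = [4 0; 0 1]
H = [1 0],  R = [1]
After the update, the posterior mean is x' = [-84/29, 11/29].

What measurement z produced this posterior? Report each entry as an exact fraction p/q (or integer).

x̄ = F·x = [0, 1]
P̄ = F·P·Fᵀ + Q = [28 6; 6 4]
S = H·P̄·Hᵀ + R = [29]
K = P̄·Hᵀ·S⁻¹ = [28/29; 6/29]
x' − x̄ = [-84/29, -18/29] = K·y
y = (KᵀK)⁻¹·Kᵀ·(x' − x̄) = [-3]
z = y + H·x̄ = [-3] + [0] = [-3]

z = [-3]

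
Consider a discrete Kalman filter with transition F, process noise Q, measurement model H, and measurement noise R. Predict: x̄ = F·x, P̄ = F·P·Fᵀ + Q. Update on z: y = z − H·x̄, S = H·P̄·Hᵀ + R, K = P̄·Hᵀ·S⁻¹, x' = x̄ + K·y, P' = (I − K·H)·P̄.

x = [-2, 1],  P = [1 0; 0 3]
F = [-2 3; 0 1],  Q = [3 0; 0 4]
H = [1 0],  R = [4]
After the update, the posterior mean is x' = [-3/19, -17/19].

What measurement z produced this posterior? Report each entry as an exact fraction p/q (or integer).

x̄ = F·x = [7, 1]
P̄ = F·P·Fᵀ + Q = [34 9; 9 7]
S = H·P̄·Hᵀ + R = [38]
K = P̄·Hᵀ·S⁻¹ = [17/19; 9/38]
x' − x̄ = [-136/19, -36/19] = K·y
y = (KᵀK)⁻¹·Kᵀ·(x' − x̄) = [-8]
z = y + H·x̄ = [-8] + [7] = [-1]

z = [-1]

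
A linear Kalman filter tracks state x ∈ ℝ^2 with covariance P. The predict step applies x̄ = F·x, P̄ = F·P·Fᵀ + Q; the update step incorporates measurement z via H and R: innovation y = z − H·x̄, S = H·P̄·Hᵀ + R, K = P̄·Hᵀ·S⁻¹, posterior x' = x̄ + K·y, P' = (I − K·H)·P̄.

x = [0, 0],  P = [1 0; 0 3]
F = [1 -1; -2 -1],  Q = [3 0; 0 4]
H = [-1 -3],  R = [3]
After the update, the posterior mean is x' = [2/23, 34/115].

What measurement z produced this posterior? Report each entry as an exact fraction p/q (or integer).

z = [-1]

x̄ = F·x = [0, 0]
P̄ = F·P·Fᵀ + Q = [7 1; 1 11]
S = H·P̄·Hᵀ + R = [115]
K = P̄·Hᵀ·S⁻¹ = [-2/23; -34/115]
x' − x̄ = [2/23, 34/115] = K·y
y = (KᵀK)⁻¹·Kᵀ·(x' − x̄) = [-1]
z = y + H·x̄ = [-1] + [0] = [-1]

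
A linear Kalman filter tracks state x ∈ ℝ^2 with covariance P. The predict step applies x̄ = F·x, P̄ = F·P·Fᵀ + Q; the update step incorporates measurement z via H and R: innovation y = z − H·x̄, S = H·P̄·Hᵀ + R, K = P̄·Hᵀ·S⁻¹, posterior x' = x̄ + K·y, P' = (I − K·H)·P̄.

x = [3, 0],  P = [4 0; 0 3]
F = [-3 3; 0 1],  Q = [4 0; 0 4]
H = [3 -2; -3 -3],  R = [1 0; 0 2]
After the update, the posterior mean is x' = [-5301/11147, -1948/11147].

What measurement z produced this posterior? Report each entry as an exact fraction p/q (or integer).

z = [-1, 2]

x̄ = F·x = [-9, 0]
P̄ = F·P·Fᵀ + Q = [67 9; 9 7]
S = H·P̄·Hᵀ + R = [524 -588; -588 830]
K = P̄·Hᵀ·S⁻¹ = [8913/44588 -2967/22294; -8717/44588 -4377/22294]
x' − x̄ = [95022/11147, -1948/11147] = K·y
y = (KᵀK)⁻¹·Kᵀ·(x' − x̄) = [26, -25]
z = y + H·x̄ = [26, -25] + [-27, 27] = [-1, 2]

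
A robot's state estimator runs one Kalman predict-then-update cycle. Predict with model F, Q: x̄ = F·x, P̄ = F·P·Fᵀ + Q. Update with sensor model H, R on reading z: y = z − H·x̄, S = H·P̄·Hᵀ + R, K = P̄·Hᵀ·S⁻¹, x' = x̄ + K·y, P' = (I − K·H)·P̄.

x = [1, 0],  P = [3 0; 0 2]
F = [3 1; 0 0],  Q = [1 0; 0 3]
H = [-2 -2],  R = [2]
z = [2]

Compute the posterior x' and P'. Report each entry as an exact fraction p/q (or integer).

x' = [-39/67, -24/67]
P' = [210/67 -180/67; -180/67 183/67]

x̄ = F·x = [3, 0]
P̄ = F·P·Fᵀ + Q = [30 0; 0 3]
y = z − H·x̄ = [8]
S = H·P̄·Hᵀ + R = [134]
K = P̄·Hᵀ·S⁻¹ = [-30/67; -3/67]
x' = x̄ + K·y = [-39/67, -24/67]
P' = (I − K·H)·P̄ = [210/67 -180/67; -180/67 183/67]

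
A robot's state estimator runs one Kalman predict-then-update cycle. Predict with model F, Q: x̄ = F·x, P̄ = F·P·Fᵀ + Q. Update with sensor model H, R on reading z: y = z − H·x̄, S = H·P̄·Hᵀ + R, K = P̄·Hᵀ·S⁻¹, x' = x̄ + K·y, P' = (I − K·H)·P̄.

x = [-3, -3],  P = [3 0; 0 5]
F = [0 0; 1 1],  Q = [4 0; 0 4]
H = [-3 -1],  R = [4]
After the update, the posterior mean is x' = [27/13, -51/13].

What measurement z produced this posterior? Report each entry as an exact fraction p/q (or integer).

z = [-3]

x̄ = F·x = [0, -6]
P̄ = F·P·Fᵀ + Q = [4 0; 0 12]
S = H·P̄·Hᵀ + R = [52]
K = P̄·Hᵀ·S⁻¹ = [-3/13; -3/13]
x' − x̄ = [27/13, 27/13] = K·y
y = (KᵀK)⁻¹·Kᵀ·(x' − x̄) = [-9]
z = y + H·x̄ = [-9] + [6] = [-3]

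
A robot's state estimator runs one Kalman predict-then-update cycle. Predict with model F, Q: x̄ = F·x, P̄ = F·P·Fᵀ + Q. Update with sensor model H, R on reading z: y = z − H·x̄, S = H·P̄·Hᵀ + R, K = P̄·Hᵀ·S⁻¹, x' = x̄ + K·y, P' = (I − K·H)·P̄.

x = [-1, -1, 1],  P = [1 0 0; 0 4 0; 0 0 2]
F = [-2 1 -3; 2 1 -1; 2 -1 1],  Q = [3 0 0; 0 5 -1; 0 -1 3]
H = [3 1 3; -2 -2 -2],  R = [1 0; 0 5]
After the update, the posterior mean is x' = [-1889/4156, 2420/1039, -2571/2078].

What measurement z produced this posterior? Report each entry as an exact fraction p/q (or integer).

z = [-3, -3]

x̄ = F·x = [-2, -4, 0]
P̄ = F·P·Fᵀ + Q = [29 6 -14; 6 15 -3; -14 -3 13]
S = H·P̄·Hᵀ + R = [160 -138; -138 145]
K = P̄·Hᵀ·S⁻¹ = [1599/4156 159/2078; -372/1039 -612/1039; 117/2078 113/1039]
x' − x̄ = [6423/4156, 6576/1039, -2571/2078] = K·y
y = (KᵀK)⁻¹·Kᵀ·(x' − x̄) = [7, -15]
z = y + H·x̄ = [7, -15] + [-10, 12] = [-3, -3]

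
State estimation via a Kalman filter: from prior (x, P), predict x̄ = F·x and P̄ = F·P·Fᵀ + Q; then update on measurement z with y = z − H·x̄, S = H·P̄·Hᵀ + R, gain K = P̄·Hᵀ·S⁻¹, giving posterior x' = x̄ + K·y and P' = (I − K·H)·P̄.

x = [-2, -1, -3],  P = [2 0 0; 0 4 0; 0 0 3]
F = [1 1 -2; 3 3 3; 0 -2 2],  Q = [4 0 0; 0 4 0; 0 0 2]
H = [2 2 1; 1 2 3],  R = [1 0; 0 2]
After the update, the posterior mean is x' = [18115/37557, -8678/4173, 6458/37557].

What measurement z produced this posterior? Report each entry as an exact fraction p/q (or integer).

z = [-3, -3]

x̄ = F·x = [3, -18, -4]
P̄ = F·P·Fᵀ + Q = [22 0 -20; 0 85 -6; -20 -6 30]
S = H·P̄·Hᵀ + R = [355 286; 286 442]
K = P̄·Hᵀ·S⁻¹ = [826/2889 -10177/37557; 124/321 392/4173; -1012/2889 13441/37557]
x' − x̄ = [-94556/37557, 66436/4173, 156686/37557] = K·y
y = (KᵀK)⁻¹·Kᵀ·(x' − x̄) = [31, 42]
z = y + H·x̄ = [31, 42] + [-34, -45] = [-3, -3]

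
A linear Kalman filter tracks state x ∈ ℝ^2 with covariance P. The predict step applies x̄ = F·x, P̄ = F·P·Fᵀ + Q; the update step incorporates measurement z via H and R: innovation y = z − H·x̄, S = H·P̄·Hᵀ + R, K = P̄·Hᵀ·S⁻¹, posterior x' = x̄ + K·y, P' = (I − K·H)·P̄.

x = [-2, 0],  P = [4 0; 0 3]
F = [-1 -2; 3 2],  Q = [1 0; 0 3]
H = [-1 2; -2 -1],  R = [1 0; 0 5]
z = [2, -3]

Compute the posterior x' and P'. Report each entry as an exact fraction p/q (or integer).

x' = [487/1111, 5301/4444]
P' = [1549/2222 276/1111; 276/1111 1437/4444]

x̄ = F·x = [2, -6]
P̄ = F·P·Fᵀ + Q = [17 -24; -24 51]
y = z − H·x̄ = [16, -5]
S = H·P̄·Hᵀ + R = [318 4; 4 28]
K = P̄·Hᵀ·S⁻¹ = [-445/2222 -365/1111; 885/2222 -729/4444]
x' = x̄ + K·y = [487/1111, 5301/4444]
P' = (I − K·H)·P̄ = [1549/2222 276/1111; 276/1111 1437/4444]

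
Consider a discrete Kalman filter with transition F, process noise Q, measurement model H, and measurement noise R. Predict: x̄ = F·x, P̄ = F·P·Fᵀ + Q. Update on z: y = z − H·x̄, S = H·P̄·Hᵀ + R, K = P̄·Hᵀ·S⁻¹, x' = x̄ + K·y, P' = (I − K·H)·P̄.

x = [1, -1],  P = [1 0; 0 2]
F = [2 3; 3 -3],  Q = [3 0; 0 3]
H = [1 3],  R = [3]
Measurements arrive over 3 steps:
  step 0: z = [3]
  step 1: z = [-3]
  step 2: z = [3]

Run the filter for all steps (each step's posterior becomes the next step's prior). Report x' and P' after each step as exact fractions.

step 0: x' = [-36/113, 132/113], P' = [5529/226 -927/113; -927/113 348/113]
step 1: x' = [360610/105139, -225531/105139], P' = [699941/105139 -225441/105139; -225441/105139 107544/105139]
step 2: x' = [-189395067/60896122, 36151443/17398892], P' = [204511164/30448061 -18831249/8699446; -18831249/8699446 2558301/2485556]

step 0: x̄ = F·x = [-1, 6]
step 0: P̄ = F·P·Fᵀ + Q = [25 -12; -12 30]
step 0: y = z − H·x̄ = [-14]
step 0: S = H·P̄·Hᵀ + R = [226]
step 0: K = P̄·Hᵀ·S⁻¹ = [-11/226; 39/113]
step 0: x' = x̄ + K·y = [-36/113, 132/113]
step 0: P' = (I − K·H)·P̄ = [5529/226 -927/113; -927/113 348/113]
step 1: x̄ = F·x = [324/113, -504/113]
step 1: P̄ = F·P·Fᵀ + Q = [3405/113 10674/113; 10674/113 90075/226]
step 1: y = z − H·x̄ = [849/113]
step 1: S = H·P̄·Hᵀ + R = [946251/226]
step 1: K = P̄·Hᵀ·S⁻¹ = [23618/315417; 32397/105139]
step 1: x' = x̄ + K·y = [360610/105139, -225531/105139]
step 1: P' = (I − K·H)·P̄ = [699941/105139 -225441/105139; -225441/105139 107544/105139]
step 2: x̄ = F·x = [44627/105139, 1758423/105139]
step 2: P̄ = F·P·Fᵀ + Q = [1377785/105139 2555427/105139; 2555427/105139 11640720/105139]
step 2: y = z − H·x̄ = [-5004479/105139]
step 2: S = H·P̄·Hᵀ + R = [121792244/105139]
step 2: K = P̄·Hᵀ·S⁻¹ = [4522033/60896122; 5353941/17398892]
step 2: x' = x̄ + K·y = [-189395067/60896122, 36151443/17398892]
step 2: P' = (I − K·H)·P̄ = [204511164/30448061 -18831249/8699446; -18831249/8699446 2558301/2485556]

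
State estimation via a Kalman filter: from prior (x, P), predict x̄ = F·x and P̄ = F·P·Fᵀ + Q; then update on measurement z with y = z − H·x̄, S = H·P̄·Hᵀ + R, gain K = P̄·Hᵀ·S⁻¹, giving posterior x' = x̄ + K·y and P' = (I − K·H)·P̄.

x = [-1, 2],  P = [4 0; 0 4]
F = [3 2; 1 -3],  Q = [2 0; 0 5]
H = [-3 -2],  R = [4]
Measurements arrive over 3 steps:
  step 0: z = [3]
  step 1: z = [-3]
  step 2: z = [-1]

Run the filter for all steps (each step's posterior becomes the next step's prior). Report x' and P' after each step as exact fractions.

step 0: x' = [815/263, -1625/263], P' = [4680/263 -6882/263; -6882/263 10377/263]
step 1: x' = [-318423/96221, 1874074/288663], P' = [560908/96221 -839824/96221; -839824/96221 4060424/288663]
step 2: x' = [363998717/107866725, -33524089/7191115], P' = [640591304/107866725 -63936898/7191115; -63936898/7191115 20574925/1438223]

step 0: x̄ = F·x = [1, -7]
step 0: P̄ = F·P·Fᵀ + Q = [54 -12; -12 45]
step 0: y = z − H·x̄ = [-8]
step 0: S = H·P̄·Hᵀ + R = [526]
step 0: K = P̄·Hᵀ·S⁻¹ = [-69/263; -27/263]
step 0: x' = x̄ + K·y = [815/263, -1625/263]
step 0: P' = (I − K·H)·P̄ = [4680/263 -6882/263; -6882/263 10377/263]
step 1: x̄ = F·x = [-805/263, 5690/263]
step 1: P̄ = F·P·Fᵀ + Q = [1570/263 -48/263; -48/263 140680/263]
step 1: y = z − H·x̄ = [8176/263]
step 1: S = H·P̄·Hᵀ + R = [577326/263]
step 1: K = P̄·Hᵀ·S⁻¹ = [-769/96221; -140608/288663]
step 1: x' = x̄ + K·y = [-318423/96221, 1874074/288663]
step 1: P' = (I − K·H)·P̄ = [560908/96221 -839824/96221; -839824/96221 4060424/288663]
step 2: x̄ = F·x = [882341/288663, -2192497/96221]
step 2: P̄ = F·P·Fᵀ + Q = [1729874/288663 -559356/96221; -559356/96221 18262229/96221]
step 2: y = z − H·x̄ = [-3598874/96221]
step 2: S = H·P̄·Hᵀ + R = [71911150/96221]
step 2: K = P̄·Hᵀ·S⁻¹ = [-305581/35955575; -3484639/7191115]
step 2: x' = x̄ + K·y = [363998717/107866725, -33524089/7191115]
step 2: P' = (I − K·H)·P̄ = [640591304/107866725 -63936898/7191115; -63936898/7191115 20574925/1438223]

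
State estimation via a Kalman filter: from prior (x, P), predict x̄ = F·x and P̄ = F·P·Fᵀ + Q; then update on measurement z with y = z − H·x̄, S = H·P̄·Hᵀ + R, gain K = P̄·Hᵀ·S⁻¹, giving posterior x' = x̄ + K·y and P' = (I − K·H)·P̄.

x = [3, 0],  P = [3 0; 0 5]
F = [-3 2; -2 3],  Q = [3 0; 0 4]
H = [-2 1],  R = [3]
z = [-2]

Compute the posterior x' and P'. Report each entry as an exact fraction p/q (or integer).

x̄ = F·x = [-9, -6]
P̄ = F·P·Fᵀ + Q = [50 48; 48 61]
y = z − H·x̄ = [-14]
S = H·P̄·Hᵀ + R = [72]
K = P̄·Hᵀ·S⁻¹ = [-13/18; -35/72]
x' = x̄ + K·y = [10/9, 29/36]
P' = (I − K·H)·P̄ = [112/9 409/18; 409/18 3167/72]

x' = [10/9, 29/36]
P' = [112/9 409/18; 409/18 3167/72]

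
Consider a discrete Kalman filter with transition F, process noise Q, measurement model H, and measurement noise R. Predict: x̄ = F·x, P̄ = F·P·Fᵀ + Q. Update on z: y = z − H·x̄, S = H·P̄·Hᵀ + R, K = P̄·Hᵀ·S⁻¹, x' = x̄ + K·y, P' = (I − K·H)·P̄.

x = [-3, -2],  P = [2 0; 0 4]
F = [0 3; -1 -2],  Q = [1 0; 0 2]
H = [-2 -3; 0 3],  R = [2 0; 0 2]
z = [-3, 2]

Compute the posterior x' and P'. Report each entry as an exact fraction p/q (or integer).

x̄ = F·x = [-6, 7]
P̄ = F·P·Fᵀ + Q = [37 -24; -24 20]
y = z − H·x̄ = [6, -19]
S = H·P̄·Hᵀ + R = [42 -36; -36 182]
K = P̄·Hᵀ·S⁻¹ = [-739/1587 -258/529; -2/529 174/529]
x' = x̄ + K·y = [250/529, 385/529]
P' = (I − K·H)·P̄ = [1513/1587 -172/529; -172/529 116/529]

x' = [250/529, 385/529]
P' = [1513/1587 -172/529; -172/529 116/529]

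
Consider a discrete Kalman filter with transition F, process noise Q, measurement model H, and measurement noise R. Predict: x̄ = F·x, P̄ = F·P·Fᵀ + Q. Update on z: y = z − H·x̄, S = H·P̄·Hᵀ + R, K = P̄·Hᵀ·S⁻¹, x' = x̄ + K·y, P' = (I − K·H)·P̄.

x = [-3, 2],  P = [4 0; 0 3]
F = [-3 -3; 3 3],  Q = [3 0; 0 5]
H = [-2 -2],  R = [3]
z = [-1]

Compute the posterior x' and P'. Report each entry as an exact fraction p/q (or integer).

x' = [111/35, -19/7]
P' = [2274/35 -453/7; -453/7 456/7]

x̄ = F·x = [3, -3]
P̄ = F·P·Fᵀ + Q = [66 -63; -63 68]
y = z − H·x̄ = [-1]
S = H·P̄·Hᵀ + R = [35]
K = P̄·Hᵀ·S⁻¹ = [-6/35; -2/7]
x' = x̄ + K·y = [111/35, -19/7]
P' = (I − K·H)·P̄ = [2274/35 -453/7; -453/7 456/7]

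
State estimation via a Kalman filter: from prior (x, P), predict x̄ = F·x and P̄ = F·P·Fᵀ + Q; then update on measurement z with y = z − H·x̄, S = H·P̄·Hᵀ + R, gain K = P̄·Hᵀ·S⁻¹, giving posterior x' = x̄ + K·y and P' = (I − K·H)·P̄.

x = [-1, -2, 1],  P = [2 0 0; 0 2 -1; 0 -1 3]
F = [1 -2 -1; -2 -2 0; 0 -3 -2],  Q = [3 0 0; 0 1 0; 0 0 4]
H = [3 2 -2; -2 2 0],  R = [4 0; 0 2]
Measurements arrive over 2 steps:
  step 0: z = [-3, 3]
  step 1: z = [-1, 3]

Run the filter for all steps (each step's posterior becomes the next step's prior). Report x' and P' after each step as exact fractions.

step 0: x' = [83/268, 247/134, 5701/1608], P' = [1487/402 233/67 6911/804; 233/67 251/67 1143/134; 6911/804 1143/134 34255/1608]
step 1: x' = [-32666341/5664583, -23768399/5664583, -69509939/5664583], P' = [128143524/5664583 129470454/5664583 315624818/5664583; 129470454/5664583 133440737/5664583 321598726/5664583; 315624818/5664583 321598726/5664583 785271277/5664583]

step 0: x̄ = F·x = [2, 6, 4]
step 0: P̄ = F·P·Fᵀ + Q = [12 2 11; 2 17 8; 11 8 22]
step 0: y = z − H·x̄ = [-13, -5]
step 0: S = H·P̄·Hᵀ + R = [96 12; 12 102]
step 0: K = P̄·Hᵀ·S⁻¹ = [173/804 -89/402; 29/134 18/67; 97/1608 -53/804]
step 0: x' = x̄ + K·y = [83/268, 247/134, 5701/1608]
step 0: P' = (I − K·H)·P̄ = [1487/402 233/67 6911/804; 233/67 251/67 1143/134; 6911/804 1143/134 34255/1608]
step 1: x̄ = F·x = [-11131/1608, -577/134, -10147/804]
step 1: P̄ = F·P·Fᵀ + Q = [73975/1608 19615/402 26041/268; 19615/402 11779/201 22481/201; 26041/268 22481/201 90565/402]
step 1: y = z − H·x̄ = [5045/1608, -1795/804]
step 1: S = H·P̄·Hᵀ + R = [125959/1608 -735/268; -735/268 12091/402]
step 1: K = P̄·Hᵀ·S⁻¹ = [3030461/5664583 1326930/5664583; 3023846/5664583 3970283/5664583; 4882338/5664583 5973908/5664583]
step 1: x' = x̄ + K·y = [-32666341/5664583, -23768399/5664583, -69509939/5664583]
step 1: P' = (I − K·H)·P̄ = [128143524/5664583 129470454/5664583 315624818/5664583; 129470454/5664583 133440737/5664583 321598726/5664583; 315624818/5664583 321598726/5664583 785271277/5664583]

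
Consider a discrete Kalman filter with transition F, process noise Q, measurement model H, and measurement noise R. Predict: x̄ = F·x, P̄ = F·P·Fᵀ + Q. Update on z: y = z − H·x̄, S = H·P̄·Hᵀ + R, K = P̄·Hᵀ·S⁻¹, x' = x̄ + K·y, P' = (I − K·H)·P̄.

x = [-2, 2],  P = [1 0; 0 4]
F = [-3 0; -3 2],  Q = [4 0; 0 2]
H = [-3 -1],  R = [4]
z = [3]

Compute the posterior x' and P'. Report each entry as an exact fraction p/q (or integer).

x' = [-138/101, 173/101]
P' = [161/101 -387/101; -387/101 1269/101]

x̄ = F·x = [6, 10]
P̄ = F·P·Fᵀ + Q = [13 9; 9 27]
y = z − H·x̄ = [31]
S = H·P̄·Hᵀ + R = [202]
K = P̄·Hᵀ·S⁻¹ = [-24/101; -27/101]
x' = x̄ + K·y = [-138/101, 173/101]
P' = (I − K·H)·P̄ = [161/101 -387/101; -387/101 1269/101]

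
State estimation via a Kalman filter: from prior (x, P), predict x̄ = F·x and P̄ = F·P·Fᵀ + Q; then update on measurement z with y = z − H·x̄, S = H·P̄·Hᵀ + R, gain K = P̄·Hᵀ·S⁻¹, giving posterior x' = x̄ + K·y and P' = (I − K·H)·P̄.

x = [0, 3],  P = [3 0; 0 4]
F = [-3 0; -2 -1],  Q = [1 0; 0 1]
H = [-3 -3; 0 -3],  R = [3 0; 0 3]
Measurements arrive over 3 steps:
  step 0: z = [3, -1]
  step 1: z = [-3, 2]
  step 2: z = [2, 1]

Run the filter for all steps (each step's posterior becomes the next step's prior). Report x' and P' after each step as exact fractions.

step 0: x̄ = F·x = [0, -3]
step 0: P̄ = F·P·Fᵀ + Q = [28 18; 18 17]
step 0: y = z − H·x̄ = [-6, -10]
step 0: S = H·P̄·Hᵀ + R = [732 315; 315 156]
step 0: K = P̄·Hᵀ·S⁻¹ = [-502/1663 438/1663; -35/1663 -473/1663]
step 0: x' = x̄ + K·y = [-1368/1663, -49/1663]
step 0: P' = (I − K·H)·P̄ = [940/1663 -438/1663; -438/1663 473/1663]
step 1: x̄ = F·x = [4104/1663, 2785/1663]
step 1: P̄ = F·P·Fᵀ + Q = [10123/1663 4326/1663; 4326/1663 4144/1663]
step 1: y = z − H·x̄ = [15678/1663, 11681/1663]
step 1: S = H·P̄·Hᵀ + R = [211260/1663 76230/1663; 76230/1663 42285/1663]
step 1: K = P̄·Hᵀ·S⁻¹ = [-11273/41720 537/2980; -121/2980 -329/1490]
step 1: x' = x̄ + K·y = [6186/5215, -193/745]
step 1: P' = (I − K·H)·P̄ = [18791/41720 -537/2980; -537/2980 329/1490]
step 2: x̄ = F·x = [-18558/5215, -11021/5215]
step 2: P̄ = F·P·Fᵀ + Q = [210839/41720 11274/5215; 11274/5215 12003/5215]
step 2: y = z − H·x̄ = [-78307/5215, -27848/5215]
step 2: S = H·P̄·Hᵀ + R = [4510383/41720 209493/5215; 209493/5215 123672/5215]
step 2: K = P̄·Hᵀ·S⁻¹ = [-732443/2752604 3903429/22020832; -116385/2752604 -4834509/22020832]
step 2: x' = x̄ + K·y = [-350683/688151, -210631/688151]
step 2: P' = (I − K·H)·P̄ = [9762973/22020832 -3903429/22020832; -3903429/22020832 4834509/22020832]

step 0: x' = [-1368/1663, -49/1663], P' = [940/1663 -438/1663; -438/1663 473/1663]
step 1: x' = [6186/5215, -193/745], P' = [18791/41720 -537/2980; -537/2980 329/1490]
step 2: x' = [-350683/688151, -210631/688151], P' = [9762973/22020832 -3903429/22020832; -3903429/22020832 4834509/22020832]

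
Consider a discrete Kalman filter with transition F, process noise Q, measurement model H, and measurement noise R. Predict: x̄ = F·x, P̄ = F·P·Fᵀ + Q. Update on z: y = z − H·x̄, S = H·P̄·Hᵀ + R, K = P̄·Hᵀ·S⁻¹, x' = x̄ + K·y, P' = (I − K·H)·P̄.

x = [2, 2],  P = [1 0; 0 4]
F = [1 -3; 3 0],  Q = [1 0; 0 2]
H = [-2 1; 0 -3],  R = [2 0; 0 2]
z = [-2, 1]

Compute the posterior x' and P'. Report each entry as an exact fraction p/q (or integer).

x̄ = F·x = [-4, 6]
P̄ = F·P·Fᵀ + Q = [38 3; 3 11]
y = z − H·x̄ = [-16, 19]
S = H·P̄·Hᵀ + R = [153 -15; -15 101]
K = P̄·Hᵀ·S⁻¹ = [-1877/3807 -206/1269; 5/7614 -829/2538]
x' = x̄ + K·y = [3062/3807, -1649/7614]
P' = (I − K·H)·P̄ = [2083/3807 412/3807; 412/3807 829/3807]

x' = [3062/3807, -1649/7614]
P' = [2083/3807 412/3807; 412/3807 829/3807]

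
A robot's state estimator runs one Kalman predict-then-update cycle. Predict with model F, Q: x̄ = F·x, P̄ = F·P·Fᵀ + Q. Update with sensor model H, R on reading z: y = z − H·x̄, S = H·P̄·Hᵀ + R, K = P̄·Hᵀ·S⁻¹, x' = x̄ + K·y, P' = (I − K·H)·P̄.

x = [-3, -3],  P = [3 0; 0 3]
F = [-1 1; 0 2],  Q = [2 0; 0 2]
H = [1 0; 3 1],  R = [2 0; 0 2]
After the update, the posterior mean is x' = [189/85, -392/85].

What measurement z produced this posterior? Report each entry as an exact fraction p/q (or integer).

z = [3, 2]

x̄ = F·x = [0, -6]
P̄ = F·P·Fᵀ + Q = [8 6; 6 14]
S = H·P̄·Hᵀ + R = [10 30; 30 124]
K = P̄·Hᵀ·S⁻¹ = [23/85 3/17; -54/85 7/17]
x' − x̄ = [189/85, 118/85] = K·y
y = (KᵀK)⁻¹·Kᵀ·(x' − x̄) = [3, 8]
z = y + H·x̄ = [3, 8] + [0, -6] = [3, 2]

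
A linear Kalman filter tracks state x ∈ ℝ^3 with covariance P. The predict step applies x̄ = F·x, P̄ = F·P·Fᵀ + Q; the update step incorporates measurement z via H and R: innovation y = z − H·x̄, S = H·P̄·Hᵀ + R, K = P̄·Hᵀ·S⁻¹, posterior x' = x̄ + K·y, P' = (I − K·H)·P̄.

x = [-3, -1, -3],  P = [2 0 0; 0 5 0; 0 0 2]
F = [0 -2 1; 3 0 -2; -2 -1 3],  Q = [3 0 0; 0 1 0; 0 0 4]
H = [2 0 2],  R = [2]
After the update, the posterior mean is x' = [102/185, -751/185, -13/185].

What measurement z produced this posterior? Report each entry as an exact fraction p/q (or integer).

x̄ = F·x = [-1, -3, -2]
P̄ = F·P·Fᵀ + Q = [25 -4 16; -4 27 -24; 16 -24 35]
S = H·P̄·Hᵀ + R = [370]
K = P̄·Hᵀ·S⁻¹ = [41/185; -28/185; 51/185]
x' − x̄ = [287/185, -196/185, 357/185] = K·y
y = (KᵀK)⁻¹·Kᵀ·(x' − x̄) = [7]
z = y + H·x̄ = [7] + [-6] = [1]

z = [1]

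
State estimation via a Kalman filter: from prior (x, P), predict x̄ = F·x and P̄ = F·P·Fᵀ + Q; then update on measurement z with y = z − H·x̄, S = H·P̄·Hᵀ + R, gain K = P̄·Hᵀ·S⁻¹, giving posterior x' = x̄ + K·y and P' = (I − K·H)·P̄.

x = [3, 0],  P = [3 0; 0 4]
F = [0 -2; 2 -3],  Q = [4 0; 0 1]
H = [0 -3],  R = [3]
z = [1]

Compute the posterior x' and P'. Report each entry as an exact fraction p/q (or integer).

x' = [-114/37, -43/148]
P' = [308/37 6/37; 6/37 49/148]

x̄ = F·x = [0, 6]
P̄ = F·P·Fᵀ + Q = [20 24; 24 49]
y = z − H·x̄ = [19]
S = H·P̄·Hᵀ + R = [444]
K = P̄·Hᵀ·S⁻¹ = [-6/37; -49/148]
x' = x̄ + K·y = [-114/37, -43/148]
P' = (I − K·H)·P̄ = [308/37 6/37; 6/37 49/148]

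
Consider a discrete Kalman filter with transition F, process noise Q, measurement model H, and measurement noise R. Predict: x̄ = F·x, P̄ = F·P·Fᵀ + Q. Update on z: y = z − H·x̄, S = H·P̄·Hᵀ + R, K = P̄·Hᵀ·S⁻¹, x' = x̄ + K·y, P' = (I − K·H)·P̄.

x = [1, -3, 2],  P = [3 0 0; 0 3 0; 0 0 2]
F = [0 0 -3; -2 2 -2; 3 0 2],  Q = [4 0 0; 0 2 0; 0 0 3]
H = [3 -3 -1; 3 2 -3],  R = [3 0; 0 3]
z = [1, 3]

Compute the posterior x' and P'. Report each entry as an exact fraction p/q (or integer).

x' = [-560442/329839, -323088/329839, -1089163/329839]
P' = [1343530/329839 697944/329839 1779384/329839; 697944/329839 442506/329839 946998/329839; 1779384/329839 946998/329839 2460342/329839]

x̄ = F·x = [-6, -12, 7]
P̄ = F·P·Fᵀ + Q = [22 12 -12; 12 34 -26; -12 -26 38]
y = z − H·x̄ = [-10, 66]
S = H·P̄·Hᵀ + R = [245 34; 34 1351]
K = P̄·Hᵀ·S⁻¹ = [52458/329839 29442/329839; -60228/329839 45950/329839; 12272/329839 -49626/329839]
x' = x̄ + K·y = [-560442/329839, -323088/329839, -1089163/329839]
P' = (I − K·H)·P̄ = [1343530/329839 697944/329839 1779384/329839; 697944/329839 442506/329839 946998/329839; 1779384/329839 946998/329839 2460342/329839]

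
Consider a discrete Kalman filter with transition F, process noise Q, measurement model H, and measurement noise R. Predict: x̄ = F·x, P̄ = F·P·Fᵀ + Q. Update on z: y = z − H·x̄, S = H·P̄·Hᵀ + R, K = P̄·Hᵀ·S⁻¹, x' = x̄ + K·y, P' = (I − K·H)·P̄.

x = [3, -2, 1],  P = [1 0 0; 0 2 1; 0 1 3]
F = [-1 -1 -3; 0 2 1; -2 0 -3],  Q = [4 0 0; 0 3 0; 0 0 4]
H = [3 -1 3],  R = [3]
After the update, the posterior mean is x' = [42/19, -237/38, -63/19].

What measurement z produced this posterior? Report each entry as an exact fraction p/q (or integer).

z = [3]

x̄ = F·x = [-4, -3, -9]
P̄ = F·P·Fᵀ + Q = [40 -20 32; -20 18 -15; 32 -15 35]
S = H·P̄·Hᵀ + R = [1482]
K = P̄·Hᵀ·S⁻¹ = [118/741; -41/494; 36/247]
x' − x̄ = [118/19, -123/38, 108/19] = K·y
y = (KᵀK)⁻¹·Kᵀ·(x' − x̄) = [39]
z = y + H·x̄ = [39] + [-36] = [3]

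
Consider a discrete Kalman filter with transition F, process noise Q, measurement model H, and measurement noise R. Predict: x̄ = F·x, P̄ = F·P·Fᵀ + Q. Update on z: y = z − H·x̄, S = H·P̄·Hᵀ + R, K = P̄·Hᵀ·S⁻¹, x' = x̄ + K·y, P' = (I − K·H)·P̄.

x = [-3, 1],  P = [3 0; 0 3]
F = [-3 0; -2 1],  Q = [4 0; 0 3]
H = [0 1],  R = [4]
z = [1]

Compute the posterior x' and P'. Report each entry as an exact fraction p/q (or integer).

x̄ = F·x = [9, 7]
P̄ = F·P·Fᵀ + Q = [31 18; 18 18]
y = z − H·x̄ = [-6]
S = H·P̄·Hᵀ + R = [22]
K = P̄·Hᵀ·S⁻¹ = [9/11; 9/11]
x' = x̄ + K·y = [45/11, 23/11]
P' = (I − K·H)·P̄ = [179/11 36/11; 36/11 36/11]

x' = [45/11, 23/11]
P' = [179/11 36/11; 36/11 36/11]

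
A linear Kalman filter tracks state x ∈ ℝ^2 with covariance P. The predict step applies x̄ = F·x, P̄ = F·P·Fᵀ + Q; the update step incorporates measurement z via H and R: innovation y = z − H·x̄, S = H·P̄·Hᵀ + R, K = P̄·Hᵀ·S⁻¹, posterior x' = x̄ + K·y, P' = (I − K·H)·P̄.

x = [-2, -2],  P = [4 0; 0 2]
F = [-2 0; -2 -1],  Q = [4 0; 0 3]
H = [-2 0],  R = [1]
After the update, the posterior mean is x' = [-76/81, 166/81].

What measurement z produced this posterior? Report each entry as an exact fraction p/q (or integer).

x̄ = F·x = [4, 6]
P̄ = F·P·Fᵀ + Q = [20 16; 16 21]
S = H·P̄·Hᵀ + R = [81]
K = P̄·Hᵀ·S⁻¹ = [-40/81; -32/81]
x' − x̄ = [-400/81, -320/81] = K·y
y = (KᵀK)⁻¹·Kᵀ·(x' − x̄) = [10]
z = y + H·x̄ = [10] + [-8] = [2]

z = [2]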